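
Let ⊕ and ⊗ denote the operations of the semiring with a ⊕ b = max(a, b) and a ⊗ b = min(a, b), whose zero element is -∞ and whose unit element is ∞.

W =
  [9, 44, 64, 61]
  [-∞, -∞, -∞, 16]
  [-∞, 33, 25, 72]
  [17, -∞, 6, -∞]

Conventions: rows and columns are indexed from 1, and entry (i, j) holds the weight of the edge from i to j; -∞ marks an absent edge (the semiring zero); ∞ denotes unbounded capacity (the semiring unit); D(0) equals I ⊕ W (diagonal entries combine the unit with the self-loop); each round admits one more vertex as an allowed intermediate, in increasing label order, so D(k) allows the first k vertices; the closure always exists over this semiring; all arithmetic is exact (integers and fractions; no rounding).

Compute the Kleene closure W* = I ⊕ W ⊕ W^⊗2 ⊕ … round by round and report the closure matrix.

D(0):
  [∞, 44, 64, 61]
  [-∞, ∞, -∞, 16]
  [-∞, 33, ∞, 72]
  [17, -∞, 6, ∞]
D(1):
  [∞, 44, 64, 61]
  [-∞, ∞, -∞, 16]
  [-∞, 33, ∞, 72]
  [17, 17, 17, ∞]
D(2):
  [∞, 44, 64, 61]
  [-∞, ∞, -∞, 16]
  [-∞, 33, ∞, 72]
  [17, 17, 17, ∞]
D(3):
  [∞, 44, 64, 64]
  [-∞, ∞, -∞, 16]
  [-∞, 33, ∞, 72]
  [17, 17, 17, ∞]
D(4):
  [∞, 44, 64, 64]
  [16, ∞, 16, 16]
  [17, 33, ∞, 72]
  [17, 17, 17, ∞]
Answer: W* = [[∞, 44, 64, 64], [16, ∞, 16, 16], [17, 33, ∞, 72], [17, 17, 17, ∞]]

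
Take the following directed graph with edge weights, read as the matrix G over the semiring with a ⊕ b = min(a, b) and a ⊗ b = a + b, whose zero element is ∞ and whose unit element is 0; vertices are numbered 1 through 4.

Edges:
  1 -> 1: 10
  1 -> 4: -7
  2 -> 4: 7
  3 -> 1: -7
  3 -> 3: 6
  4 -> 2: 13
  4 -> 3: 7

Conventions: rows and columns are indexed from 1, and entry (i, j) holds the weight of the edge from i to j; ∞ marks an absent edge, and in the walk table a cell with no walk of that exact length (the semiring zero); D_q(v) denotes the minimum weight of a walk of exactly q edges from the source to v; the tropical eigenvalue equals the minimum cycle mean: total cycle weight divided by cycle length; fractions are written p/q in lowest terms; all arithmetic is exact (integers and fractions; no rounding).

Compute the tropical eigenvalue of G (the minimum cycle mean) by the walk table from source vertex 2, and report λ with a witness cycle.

q=0: [∞, 0, ∞, ∞]
q=1: [∞, ∞, ∞, 7]
q=2: [∞, 20, 14, ∞]
q=3: [7, ∞, 20, 27]
q=4: [13, 40, 26, 0]
Optimal cycle mean attained by: cycle 1->4->3->1, total (-7) + 7 + (-7), length 3.
Answer: λ = -7/3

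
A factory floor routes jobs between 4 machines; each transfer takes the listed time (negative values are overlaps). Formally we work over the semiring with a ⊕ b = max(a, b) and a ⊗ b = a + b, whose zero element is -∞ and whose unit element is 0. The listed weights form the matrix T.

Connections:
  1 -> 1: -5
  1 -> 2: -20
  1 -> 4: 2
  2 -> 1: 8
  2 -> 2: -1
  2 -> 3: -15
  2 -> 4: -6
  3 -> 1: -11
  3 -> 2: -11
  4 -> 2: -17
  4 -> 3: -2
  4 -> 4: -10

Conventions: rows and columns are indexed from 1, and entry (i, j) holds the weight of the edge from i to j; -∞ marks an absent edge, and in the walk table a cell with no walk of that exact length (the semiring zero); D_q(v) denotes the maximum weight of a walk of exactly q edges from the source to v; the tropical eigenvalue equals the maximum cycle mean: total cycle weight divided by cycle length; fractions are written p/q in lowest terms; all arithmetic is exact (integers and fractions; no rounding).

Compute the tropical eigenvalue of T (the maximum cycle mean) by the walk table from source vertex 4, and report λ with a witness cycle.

q=0: [-∞, -∞, -∞, 0]
q=1: [-∞, -17, -2, -10]
q=2: [-9, -13, -12, -20]
q=3: [-5, -14, -22, -7]
q=4: [-6, -15, -9, -3]
Optimal cycle mean attained by: cycle 1->4->3->2->1, total 2 + (-2) + (-11) + 8, length 4.
Answer: λ = -3/4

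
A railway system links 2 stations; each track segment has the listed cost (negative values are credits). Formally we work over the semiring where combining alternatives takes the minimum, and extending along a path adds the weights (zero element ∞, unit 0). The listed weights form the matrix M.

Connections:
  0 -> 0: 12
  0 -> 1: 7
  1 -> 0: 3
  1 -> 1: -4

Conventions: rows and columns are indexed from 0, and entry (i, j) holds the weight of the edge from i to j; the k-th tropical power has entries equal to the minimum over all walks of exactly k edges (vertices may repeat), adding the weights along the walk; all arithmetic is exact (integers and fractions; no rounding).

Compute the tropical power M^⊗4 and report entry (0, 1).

M^⊗2:
  [10, 3]
  [-1, -8]
M^⊗3:
  [6, -1]
  [-5, -12]
M^⊗4:
  [2, -5]
  [-9, -16]
Key observation: the optimum is the walk 0->1->1->1->1, with weight 7 + (-4) + (-4) + (-4) = -5.
Optimal value attained by: walk 0->1->1->1->1.
Answer: (M^⊗4)[0][1] = -5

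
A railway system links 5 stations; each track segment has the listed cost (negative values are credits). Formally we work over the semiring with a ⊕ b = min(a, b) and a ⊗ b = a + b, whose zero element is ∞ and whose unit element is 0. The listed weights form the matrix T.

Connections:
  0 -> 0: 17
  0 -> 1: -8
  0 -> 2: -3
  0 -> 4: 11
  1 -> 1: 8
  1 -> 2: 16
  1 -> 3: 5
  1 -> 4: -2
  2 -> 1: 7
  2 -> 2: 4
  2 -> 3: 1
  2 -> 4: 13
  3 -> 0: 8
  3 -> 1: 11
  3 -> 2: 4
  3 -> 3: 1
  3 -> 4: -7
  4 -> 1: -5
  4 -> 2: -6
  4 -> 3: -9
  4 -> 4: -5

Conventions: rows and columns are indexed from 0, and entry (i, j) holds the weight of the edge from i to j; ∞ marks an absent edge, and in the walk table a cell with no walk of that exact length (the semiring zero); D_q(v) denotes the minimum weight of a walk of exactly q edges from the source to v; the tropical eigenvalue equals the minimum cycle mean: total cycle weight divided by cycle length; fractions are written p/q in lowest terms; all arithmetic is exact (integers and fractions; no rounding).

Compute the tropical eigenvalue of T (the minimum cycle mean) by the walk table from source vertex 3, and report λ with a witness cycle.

q=0: [∞, ∞, ∞, 0, ∞]
q=1: [8, 11, 4, 1, -7]
q=2: [9, -12, -13, -16, -12]
q=3: [-8, -17, -18, -21, -23]
q=4: [-13, -28, -29, -32, -28]
q=5: [-24, -33, -34, -37, -39]
Optimal cycle mean attained by: cycle 3->4->3, total (-7) + (-9), length 2.
Answer: λ = -8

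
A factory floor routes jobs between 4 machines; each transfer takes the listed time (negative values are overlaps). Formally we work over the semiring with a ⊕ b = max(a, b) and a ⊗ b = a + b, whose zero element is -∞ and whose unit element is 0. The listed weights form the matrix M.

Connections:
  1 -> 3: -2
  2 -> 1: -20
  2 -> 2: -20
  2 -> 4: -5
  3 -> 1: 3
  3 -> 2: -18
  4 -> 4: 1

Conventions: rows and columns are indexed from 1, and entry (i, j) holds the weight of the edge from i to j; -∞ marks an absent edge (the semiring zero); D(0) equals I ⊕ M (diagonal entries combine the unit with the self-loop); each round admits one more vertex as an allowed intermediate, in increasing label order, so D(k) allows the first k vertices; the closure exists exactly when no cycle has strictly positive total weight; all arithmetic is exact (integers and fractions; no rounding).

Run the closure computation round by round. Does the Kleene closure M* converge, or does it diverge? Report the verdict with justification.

Detection: at round 0, diagonal entry (4, 4) turns strictly positive.
Key observation: the cycle 4->4 has total weight 1, which is strictly positive.
Answer: DIVERGES — positive cycle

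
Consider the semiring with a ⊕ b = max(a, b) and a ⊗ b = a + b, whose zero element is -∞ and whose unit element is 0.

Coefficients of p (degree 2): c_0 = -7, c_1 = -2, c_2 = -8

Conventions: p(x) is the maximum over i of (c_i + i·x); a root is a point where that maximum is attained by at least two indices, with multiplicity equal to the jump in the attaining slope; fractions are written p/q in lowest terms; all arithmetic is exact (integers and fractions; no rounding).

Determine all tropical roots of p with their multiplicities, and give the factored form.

hull edge (i=0, c=-7) to (i=1, c=-2): slope 5, span 1
hull edge (i=1, c=-2) to (i=2, c=-8): slope -6, span 1
Factored form: p(x) = -8 ⊗ (x ⊕ (-5)) ⊗ (x ⊕ 6)
Answer: roots = -5 (mult 1), 6 (mult 1)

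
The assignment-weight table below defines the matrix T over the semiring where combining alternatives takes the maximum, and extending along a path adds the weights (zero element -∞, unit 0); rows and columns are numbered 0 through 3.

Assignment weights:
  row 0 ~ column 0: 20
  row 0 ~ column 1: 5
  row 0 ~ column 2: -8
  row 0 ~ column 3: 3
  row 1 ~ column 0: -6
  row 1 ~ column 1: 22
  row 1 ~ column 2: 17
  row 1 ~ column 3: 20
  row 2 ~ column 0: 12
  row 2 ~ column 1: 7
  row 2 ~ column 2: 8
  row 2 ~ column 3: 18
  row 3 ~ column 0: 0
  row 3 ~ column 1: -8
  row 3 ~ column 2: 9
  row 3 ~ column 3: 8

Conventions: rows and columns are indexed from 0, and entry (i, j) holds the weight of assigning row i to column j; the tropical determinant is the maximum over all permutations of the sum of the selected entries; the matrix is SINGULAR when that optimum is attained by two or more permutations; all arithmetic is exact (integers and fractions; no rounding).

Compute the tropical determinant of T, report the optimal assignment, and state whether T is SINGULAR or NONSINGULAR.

σ = (0, 1, 2, 3): 20 + 22 + 8 + 8 = 58
σ = (0, 1, 3, 2): 20 + 22 + 18 + 9 = 69
σ = (0, 2, 1, 3): 20 + 17 + 7 + 8 = 52
σ = (0, 2, 3, 1): 20 + 17 + 18 + (-8) = 47
σ = (0, 3, 1, 2): 20 + 20 + 7 + 9 = 56
σ = (0, 3, 2, 1): 20 + 20 + 8 + (-8) = 40
σ = (1, 0, 2, 3): 5 + (-6) + 8 + 8 = 15
σ = (1, 0, 3, 2): 5 + (-6) + 18 + 9 = 26
σ = (1, 2, 0, 3): 5 + 17 + 12 + 8 = 42
σ = (1, 2, 3, 0): 5 + 17 + 18 + 0 = 40
σ = (1, 3, 0, 2): 5 + 20 + 12 + 9 = 46
σ = (1, 3, 2, 0): 5 + 20 + 8 + 0 = 33
σ = (2, 0, 1, 3): (-8) + (-6) + 7 + 8 = 1
σ = (2, 0, 3, 1): (-8) + (-6) + 18 + (-8) = -4
σ = (2, 1, 0, 3): (-8) + 22 + 12 + 8 = 34
σ = (2, 1, 3, 0): (-8) + 22 + 18 + 0 = 32
σ = (2, 3, 0, 1): (-8) + 20 + 12 + (-8) = 16
σ = (2, 3, 1, 0): (-8) + 20 + 7 + 0 = 19
σ = (3, 0, 1, 2): 3 + (-6) + 7 + 9 = 13
σ = (3, 0, 2, 1): 3 + (-6) + 8 + (-8) = -3
σ = (3, 1, 0, 2): 3 + 22 + 12 + 9 = 46
σ = (3, 1, 2, 0): 3 + 22 + 8 + 0 = 33
σ = (3, 2, 0, 1): 3 + 17 + 12 + (-8) = 24
σ = (3, 2, 1, 0): 3 + 17 + 7 + 0 = 27
Optimal value attained by: σ = (0, 1, 3, 2).
Answer: det⊕(T) = 69; verdict: NONSINGULAR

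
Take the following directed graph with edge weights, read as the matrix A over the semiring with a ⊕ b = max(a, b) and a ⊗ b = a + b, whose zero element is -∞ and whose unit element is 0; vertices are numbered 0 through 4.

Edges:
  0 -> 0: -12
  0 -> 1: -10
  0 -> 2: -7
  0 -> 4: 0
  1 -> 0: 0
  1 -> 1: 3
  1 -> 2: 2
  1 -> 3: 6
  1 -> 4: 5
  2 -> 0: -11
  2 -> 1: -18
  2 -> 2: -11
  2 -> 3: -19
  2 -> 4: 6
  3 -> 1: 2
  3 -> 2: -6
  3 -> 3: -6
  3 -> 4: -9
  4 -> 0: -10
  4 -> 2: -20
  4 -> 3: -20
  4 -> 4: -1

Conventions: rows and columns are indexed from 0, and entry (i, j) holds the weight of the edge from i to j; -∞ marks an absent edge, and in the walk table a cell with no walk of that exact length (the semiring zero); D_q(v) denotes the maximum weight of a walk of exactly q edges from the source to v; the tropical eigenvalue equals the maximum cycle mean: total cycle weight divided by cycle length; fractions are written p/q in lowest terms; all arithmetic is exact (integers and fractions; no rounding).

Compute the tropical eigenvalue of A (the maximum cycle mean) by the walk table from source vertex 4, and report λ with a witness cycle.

q=0: [-∞, -∞, -∞, -∞, 0]
q=1: [-10, -∞, -20, -20, -1]
q=2: [-11, -18, -17, -21, -2]
q=3: [-12, -15, -16, -12, -3]
q=4: [-13, -10, -13, -9, -4]
q=5: [-10, -7, -8, -4, -5]
Optimal cycle mean attained by: cycle 1->3->1, total 6 + 2, length 2.
Answer: λ = 4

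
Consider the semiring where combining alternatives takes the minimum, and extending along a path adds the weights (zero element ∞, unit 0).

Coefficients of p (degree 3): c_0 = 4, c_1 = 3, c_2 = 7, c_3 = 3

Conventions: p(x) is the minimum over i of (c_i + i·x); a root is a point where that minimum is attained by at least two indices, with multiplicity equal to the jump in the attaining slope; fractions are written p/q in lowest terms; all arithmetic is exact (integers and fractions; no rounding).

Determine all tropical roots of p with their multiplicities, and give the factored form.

hull edge (i=0, c=4) to (i=1, c=3): slope -1, span 1
hull edge (i=1, c=3) to (i=3, c=3): slope 0, span 2
Factored form: p(x) = 3 ⊗ (x ⊕ 0) ⊗ (x ⊕ 0) ⊗ (x ⊕ 1)
Answer: roots = 0 (mult 2), 1 (mult 1)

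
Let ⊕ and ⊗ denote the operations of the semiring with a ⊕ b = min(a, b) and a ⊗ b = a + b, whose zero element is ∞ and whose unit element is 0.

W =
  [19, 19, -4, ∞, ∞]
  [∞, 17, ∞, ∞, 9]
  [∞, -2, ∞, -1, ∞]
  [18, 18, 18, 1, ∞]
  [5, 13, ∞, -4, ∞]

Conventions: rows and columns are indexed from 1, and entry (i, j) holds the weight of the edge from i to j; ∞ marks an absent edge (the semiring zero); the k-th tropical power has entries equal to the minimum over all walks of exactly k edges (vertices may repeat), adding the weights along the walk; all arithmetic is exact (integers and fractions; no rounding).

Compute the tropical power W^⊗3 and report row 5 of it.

W^⊗2:
  [38, -6, 15, -5, 28]
  [14, 22, ∞, 5, 26]
  [17, 15, 17, 0, 7]
  [19, 16, 14, 2, 27]
  [14, 14, 1, -3, 22]
W^⊗3:
  [13, 11, 13, -4, 3]
  [23, 23, 10, 6, 31]
  [12, 15, 13, 1, 24]
  [20, 12, 15, 3, 25]
  [15, -1, 10, -2, 23]
Answer: row 5 of W^⊗3 = [15, -1, 10, -2, 23]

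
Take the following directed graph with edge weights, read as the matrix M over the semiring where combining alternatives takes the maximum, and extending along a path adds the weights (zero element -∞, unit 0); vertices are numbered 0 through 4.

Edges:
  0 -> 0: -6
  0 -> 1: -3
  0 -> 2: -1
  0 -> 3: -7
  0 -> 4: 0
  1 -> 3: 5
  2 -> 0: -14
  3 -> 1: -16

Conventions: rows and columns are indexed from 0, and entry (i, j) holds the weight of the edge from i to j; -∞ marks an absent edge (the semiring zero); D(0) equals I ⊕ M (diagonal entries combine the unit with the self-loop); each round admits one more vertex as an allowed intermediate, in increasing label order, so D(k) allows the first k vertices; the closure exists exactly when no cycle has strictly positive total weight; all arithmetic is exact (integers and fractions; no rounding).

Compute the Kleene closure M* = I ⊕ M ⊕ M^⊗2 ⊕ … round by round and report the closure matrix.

D(0):
  [0, -3, -1, -7, 0]
  [-∞, 0, -∞, 5, -∞]
  [-14, -∞, 0, -∞, -∞]
  [-∞, -16, -∞, 0, -∞]
  [-∞, -∞, -∞, -∞, 0]
D(1):
  [0, -3, -1, -7, 0]
  [-∞, 0, -∞, 5, -∞]
  [-14, -17, 0, -21, -14]
  [-∞, -16, -∞, 0, -∞]
  [-∞, -∞, -∞, -∞, 0]
D(2):
  [0, -3, -1, 2, 0]
  [-∞, 0, -∞, 5, -∞]
  [-14, -17, 0, -12, -14]
  [-∞, -16, -∞, 0, -∞]
  [-∞, -∞, -∞, -∞, 0]
D(3):
  [0, -3, -1, 2, 0]
  [-∞, 0, -∞, 5, -∞]
  [-14, -17, 0, -12, -14]
  [-∞, -16, -∞, 0, -∞]
  [-∞, -∞, -∞, -∞, 0]
D(4):
  [0, -3, -1, 2, 0]
  [-∞, 0, -∞, 5, -∞]
  [-14, -17, 0, -12, -14]
  [-∞, -16, -∞, 0, -∞]
  [-∞, -∞, -∞, -∞, 0]
D(5):
  [0, -3, -1, 2, 0]
  [-∞, 0, -∞, 5, -∞]
  [-14, -17, 0, -12, -14]
  [-∞, -16, -∞, 0, -∞]
  [-∞, -∞, -∞, -∞, 0]
Answer: M* = [[0, -3, -1, 2, 0], [-∞, 0, -∞, 5, -∞], [-14, -17, 0, -12, -14], [-∞, -16, -∞, 0, -∞], [-∞, -∞, -∞, -∞, 0]]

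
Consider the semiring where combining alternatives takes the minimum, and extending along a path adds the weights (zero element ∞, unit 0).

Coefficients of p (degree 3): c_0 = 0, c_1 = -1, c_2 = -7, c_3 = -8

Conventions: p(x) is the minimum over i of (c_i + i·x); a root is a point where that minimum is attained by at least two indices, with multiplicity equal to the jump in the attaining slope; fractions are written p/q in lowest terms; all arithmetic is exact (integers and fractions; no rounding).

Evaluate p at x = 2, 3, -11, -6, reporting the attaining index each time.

p(2) = min(0+0·2=0, -1+1·2=1, -7+2·2=-3, -8+3·2=-2) = -3 (attained by i=2)
p(3) = min(0+0·3=0, -1+1·3=2, -7+2·3=-1, -8+3·3=1) = -1 (attained by i=2)
p(-11) = min(0+0·(-11)=0, -1+1·(-11)=-12, -7+2·(-11)=-29, -8+3·(-11)=-41) = -41 (attained by i=3)
p(-6) = min(0+0·(-6)=0, -1+1·(-6)=-7, -7+2·(-6)=-19, -8+3·(-6)=-26) = -26 (attained by i=3)
Answer: p(2) = -3; p(3) = -1; p(-11) = -41; p(-6) = -26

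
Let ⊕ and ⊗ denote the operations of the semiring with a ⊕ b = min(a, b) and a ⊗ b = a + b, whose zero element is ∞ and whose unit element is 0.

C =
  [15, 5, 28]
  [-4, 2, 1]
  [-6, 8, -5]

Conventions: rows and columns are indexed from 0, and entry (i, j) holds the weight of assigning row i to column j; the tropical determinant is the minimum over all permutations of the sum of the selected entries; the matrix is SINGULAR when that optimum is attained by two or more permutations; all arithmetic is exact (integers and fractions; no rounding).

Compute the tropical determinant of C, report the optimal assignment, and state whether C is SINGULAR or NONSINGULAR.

σ = (0, 1, 2): 15 + 2 + (-5) = 12
σ = (0, 2, 1): 15 + 1 + 8 = 24
σ = (1, 0, 2): 5 + (-4) + (-5) = -4
σ = (1, 2, 0): 5 + 1 + (-6) = 0
σ = (2, 0, 1): 28 + (-4) + 8 = 32
σ = (2, 1, 0): 28 + 2 + (-6) = 24
Optimal value attained by: σ = (1, 0, 2).
Answer: det⊕(C) = -4; verdict: NONSINGULAR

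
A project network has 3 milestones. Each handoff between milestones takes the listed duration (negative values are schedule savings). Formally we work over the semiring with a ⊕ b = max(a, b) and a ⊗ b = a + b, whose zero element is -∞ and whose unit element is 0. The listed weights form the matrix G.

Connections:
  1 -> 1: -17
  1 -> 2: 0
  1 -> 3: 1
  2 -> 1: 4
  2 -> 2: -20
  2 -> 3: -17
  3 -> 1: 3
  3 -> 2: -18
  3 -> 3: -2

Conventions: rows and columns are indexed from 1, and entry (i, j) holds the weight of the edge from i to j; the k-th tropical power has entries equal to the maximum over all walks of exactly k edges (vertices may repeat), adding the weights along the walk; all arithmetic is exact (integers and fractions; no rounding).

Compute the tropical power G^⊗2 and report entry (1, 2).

G^⊗2:
  [4, -17, -1]
  [-13, 4, 5]
  [1, 3, 4]
Key observation: the optimum is the walk 1->1->2, with weight (-17) + 0 = -17.
Optimal value attained by: walk 1->1->2.
Answer: (G^⊗2)[1][2] = -17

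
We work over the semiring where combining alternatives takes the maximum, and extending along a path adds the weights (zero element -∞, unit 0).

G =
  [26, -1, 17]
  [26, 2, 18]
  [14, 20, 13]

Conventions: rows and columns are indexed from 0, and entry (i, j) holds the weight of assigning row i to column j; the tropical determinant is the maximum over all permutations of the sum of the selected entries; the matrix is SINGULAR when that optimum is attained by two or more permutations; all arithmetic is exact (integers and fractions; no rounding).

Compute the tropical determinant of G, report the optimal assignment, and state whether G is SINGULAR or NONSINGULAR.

σ = (0, 1, 2): 26 + 2 + 13 = 41
σ = (0, 2, 1): 26 + 18 + 20 = 64
σ = (1, 0, 2): (-1) + 26 + 13 = 38
σ = (1, 2, 0): (-1) + 18 + 14 = 31
σ = (2, 0, 1): 17 + 26 + 20 = 63
σ = (2, 1, 0): 17 + 2 + 14 = 33
Optimal value attained by: σ = (0, 2, 1).
Answer: det⊕(G) = 64; verdict: NONSINGULAR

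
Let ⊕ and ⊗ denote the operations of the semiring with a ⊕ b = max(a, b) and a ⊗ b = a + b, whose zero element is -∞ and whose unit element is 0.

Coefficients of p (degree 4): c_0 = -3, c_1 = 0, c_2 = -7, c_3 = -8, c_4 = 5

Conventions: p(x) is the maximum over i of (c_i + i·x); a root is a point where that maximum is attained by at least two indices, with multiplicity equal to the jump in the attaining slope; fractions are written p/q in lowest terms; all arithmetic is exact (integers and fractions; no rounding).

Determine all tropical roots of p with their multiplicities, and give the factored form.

hull edge (i=0, c=-3) to (i=1, c=0): slope 3, span 1
hull edge (i=1, c=0) to (i=4, c=5): slope 5/3, span 3
Factored form: p(x) = 5 ⊗ (x ⊕ (-3)) ⊗ (x ⊕ (-5/3)) ⊗ (x ⊕ (-5/3)) ⊗ (x ⊕ (-5/3))
Answer: roots = -3 (mult 1), -5/3 (mult 3)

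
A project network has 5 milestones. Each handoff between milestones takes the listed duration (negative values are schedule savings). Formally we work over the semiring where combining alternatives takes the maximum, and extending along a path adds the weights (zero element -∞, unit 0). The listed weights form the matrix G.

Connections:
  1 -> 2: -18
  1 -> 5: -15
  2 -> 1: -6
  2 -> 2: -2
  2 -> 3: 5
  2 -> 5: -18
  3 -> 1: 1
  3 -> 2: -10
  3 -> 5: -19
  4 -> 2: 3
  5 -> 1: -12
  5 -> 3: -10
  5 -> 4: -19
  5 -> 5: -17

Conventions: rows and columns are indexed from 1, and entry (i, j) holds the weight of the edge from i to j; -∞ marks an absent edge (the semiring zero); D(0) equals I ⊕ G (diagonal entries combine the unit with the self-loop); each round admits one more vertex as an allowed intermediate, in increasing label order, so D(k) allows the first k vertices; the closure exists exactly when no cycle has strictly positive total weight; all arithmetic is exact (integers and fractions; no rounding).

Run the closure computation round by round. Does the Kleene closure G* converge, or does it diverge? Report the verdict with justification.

D(0):
  [0, -18, -∞, -∞, -15]
  [-6, 0, 5, -∞, -18]
  [1, -10, 0, -∞, -19]
  [-∞, 3, -∞, 0, -∞]
  [-12, -∞, -10, -19, 0]
D(1):
  [0, -18, -∞, -∞, -15]
  [-6, 0, 5, -∞, -18]
  [1, -10, 0, -∞, -14]
  [-∞, 3, -∞, 0, -∞]
  [-12, -30, -10, -19, 0]
D(2):
  [0, -18, -13, -∞, -15]
  [-6, 0, 5, -∞, -18]
  [1, -10, 0, -∞, -14]
  [-3, 3, 8, 0, -15]
  [-12, -30, -10, -19, 0]
D(3):
  [0, -18, -13, -∞, -15]
  [6, 0, 5, -∞, -9]
  [1, -10, 0, -∞, -14]
  [9, 3, 8, 0, -6]
  [-9, -20, -10, -19, 0]
D(4):
  [0, -18, -13, -∞, -15]
  [6, 0, 5, -∞, -9]
  [1, -10, 0, -∞, -14]
  [9, 3, 8, 0, -6]
  [-9, -16, -10, -19, 0]
D(5):
  [0, -18, -13, -34, -15]
  [6, 0, 5, -28, -9]
  [1, -10, 0, -33, -14]
  [9, 3, 8, 0, -6]
  [-9, -16, -10, -19, 0]
Key observation: every diagonal entry stays at the unit through all rounds, so no improving cycle exists.
Answer: CONVERGES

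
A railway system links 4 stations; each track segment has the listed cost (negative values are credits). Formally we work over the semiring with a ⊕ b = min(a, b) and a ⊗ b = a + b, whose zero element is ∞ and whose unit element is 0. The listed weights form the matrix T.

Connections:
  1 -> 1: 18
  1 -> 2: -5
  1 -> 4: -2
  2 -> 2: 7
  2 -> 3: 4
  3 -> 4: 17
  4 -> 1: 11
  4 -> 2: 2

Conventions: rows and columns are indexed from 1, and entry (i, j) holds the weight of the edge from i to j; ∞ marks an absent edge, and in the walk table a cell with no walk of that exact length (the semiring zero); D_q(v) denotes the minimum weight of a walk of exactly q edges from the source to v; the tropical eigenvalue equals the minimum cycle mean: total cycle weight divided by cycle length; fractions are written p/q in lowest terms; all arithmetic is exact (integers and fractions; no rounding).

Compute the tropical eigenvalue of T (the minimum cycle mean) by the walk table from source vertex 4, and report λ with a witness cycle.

q=0: [∞, ∞, ∞, 0]
q=1: [11, 2, ∞, ∞]
q=2: [29, 6, 6, 9]
q=3: [20, 11, 10, 23]
q=4: [34, 15, 15, 18]
Optimal cycle mean attained by: cycle 1->4->1, total (-2) + 11, length 2.
Answer: λ = 9/2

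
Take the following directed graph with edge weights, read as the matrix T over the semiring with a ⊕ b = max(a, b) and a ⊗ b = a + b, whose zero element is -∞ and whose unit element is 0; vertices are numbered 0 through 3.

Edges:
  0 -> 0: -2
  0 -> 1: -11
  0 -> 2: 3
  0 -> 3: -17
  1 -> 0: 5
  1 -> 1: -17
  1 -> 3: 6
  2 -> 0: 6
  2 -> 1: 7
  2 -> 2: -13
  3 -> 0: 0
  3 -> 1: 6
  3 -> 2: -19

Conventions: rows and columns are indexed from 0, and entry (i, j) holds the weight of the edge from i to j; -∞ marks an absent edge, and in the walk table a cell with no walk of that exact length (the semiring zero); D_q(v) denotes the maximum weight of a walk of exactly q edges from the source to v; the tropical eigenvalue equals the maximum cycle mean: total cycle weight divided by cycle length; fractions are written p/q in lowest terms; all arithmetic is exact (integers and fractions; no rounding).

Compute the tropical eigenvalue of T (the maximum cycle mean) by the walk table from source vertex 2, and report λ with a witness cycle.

q=0: [-∞, -∞, 0, -∞]
q=1: [6, 7, -13, -∞]
q=2: [12, -5, 9, 13]
q=3: [15, 19, 15, 1]
q=4: [24, 22, 18, 25]
Optimal cycle mean attained by: cycle 1->3->1, total 6 + 6, length 2.
Answer: λ = 6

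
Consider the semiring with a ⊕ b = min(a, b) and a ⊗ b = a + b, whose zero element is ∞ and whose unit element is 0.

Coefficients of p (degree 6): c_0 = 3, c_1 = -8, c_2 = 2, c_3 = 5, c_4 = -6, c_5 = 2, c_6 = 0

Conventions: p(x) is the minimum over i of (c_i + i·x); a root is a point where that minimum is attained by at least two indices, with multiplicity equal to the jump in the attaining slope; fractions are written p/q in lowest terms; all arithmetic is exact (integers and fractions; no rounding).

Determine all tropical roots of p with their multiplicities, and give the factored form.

hull edge (i=0, c=3) to (i=1, c=-8): slope -11, span 1
hull edge (i=1, c=-8) to (i=4, c=-6): slope 2/3, span 3
hull edge (i=4, c=-6) to (i=6, c=0): slope 3, span 2
Factored form: p(x) = 0 ⊗ (x ⊕ (-3)) ⊗ (x ⊕ (-3)) ⊗ (x ⊕ (-2/3)) ⊗ (x ⊕ (-2/3)) ⊗ (x ⊕ (-2/3)) ⊗ (x ⊕ 11)
Answer: roots = -3 (mult 2), -2/3 (mult 3), 11 (mult 1)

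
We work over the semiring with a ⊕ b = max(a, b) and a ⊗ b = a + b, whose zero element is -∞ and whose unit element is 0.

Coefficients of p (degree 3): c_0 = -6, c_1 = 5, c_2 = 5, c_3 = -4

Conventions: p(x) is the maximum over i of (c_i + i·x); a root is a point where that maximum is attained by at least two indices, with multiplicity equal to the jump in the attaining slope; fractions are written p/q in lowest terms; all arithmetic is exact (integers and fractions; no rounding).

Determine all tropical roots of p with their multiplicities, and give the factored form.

hull edge (i=0, c=-6) to (i=1, c=5): slope 11, span 1
hull edge (i=1, c=5) to (i=2, c=5): slope 0, span 1
hull edge (i=2, c=5) to (i=3, c=-4): slope -9, span 1
Factored form: p(x) = -4 ⊗ (x ⊕ (-11)) ⊗ (x ⊕ 0) ⊗ (x ⊕ 9)
Answer: roots = -11 (mult 1), 0 (mult 1), 9 (mult 1)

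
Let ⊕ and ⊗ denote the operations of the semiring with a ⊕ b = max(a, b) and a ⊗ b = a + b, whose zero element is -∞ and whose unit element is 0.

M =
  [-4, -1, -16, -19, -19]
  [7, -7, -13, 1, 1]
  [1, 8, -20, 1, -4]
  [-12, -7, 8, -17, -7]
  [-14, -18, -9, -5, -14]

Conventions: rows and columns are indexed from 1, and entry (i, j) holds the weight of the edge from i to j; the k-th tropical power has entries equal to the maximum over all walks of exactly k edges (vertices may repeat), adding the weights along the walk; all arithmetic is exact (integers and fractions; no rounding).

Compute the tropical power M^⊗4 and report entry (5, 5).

M^⊗2:
  [6, -5, -11, 0, 0]
  [3, 6, 9, -4, -6]
  [15, 1, 9, 9, 9]
  [9, 16, -9, 9, 4]
  [-8, -1, 3, -8, -12]
M^⊗3:
  [2, 5, 8, -4, -4]
  [13, 17, 4, 10, 7]
  [11, 17, 17, 10, 5]
  [23, 9, 17, 17, 17]
  [6, 11, 0, 4, 0]
M^⊗4:
  [12, 16, 4, 9, 6]
  [24, 12, 18, 18, 18]
  [24, 25, 18, 18, 18]
  [19, 25, 25, 18, 13]
  [18, 8, 12, 12, 12]
Key observation: the optimum is the walk 5->4->3->2->5, with weight (-5) + 8 + 8 + 1 = 12.
Optimal value attained by: walk 5->4->3->2->5.
Answer: (M^⊗4)[5][5] = 12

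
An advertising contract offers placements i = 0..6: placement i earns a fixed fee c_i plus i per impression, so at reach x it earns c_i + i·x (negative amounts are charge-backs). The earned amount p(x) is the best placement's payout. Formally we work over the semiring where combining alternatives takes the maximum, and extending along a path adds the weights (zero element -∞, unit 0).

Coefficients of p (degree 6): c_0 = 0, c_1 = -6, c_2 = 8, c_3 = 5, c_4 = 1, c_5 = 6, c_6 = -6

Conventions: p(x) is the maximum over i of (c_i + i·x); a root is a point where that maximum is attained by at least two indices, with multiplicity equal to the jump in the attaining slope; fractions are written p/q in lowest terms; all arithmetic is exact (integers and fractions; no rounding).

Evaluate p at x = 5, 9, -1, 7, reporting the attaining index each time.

p(5) = max(0+0·5=0, -6+1·5=-1, 8+2·5=18, 5+3·5=20, 1+4·5=21, 6+5·5=31, -6+6·5=24) = 31 (attained by i=5)
p(9) = max(0+0·9=0, -6+1·9=3, 8+2·9=26, 5+3·9=32, 1+4·9=37, 6+5·9=51, -6+6·9=48) = 51 (attained by i=5)
p(-1) = max(0+0·(-1)=0, -6+1·(-1)=-7, 8+2·(-1)=6, 5+3·(-1)=2, 1+4·(-1)=-3, 6+5·(-1)=1, -6+6·(-1)=-12) = 6 (attained by i=2)
p(7) = max(0+0·7=0, -6+1·7=1, 8+2·7=22, 5+3·7=26, 1+4·7=29, 6+5·7=41, -6+6·7=36) = 41 (attained by i=5)
Answer: p(5) = 31; p(9) = 51; p(-1) = 6; p(7) = 41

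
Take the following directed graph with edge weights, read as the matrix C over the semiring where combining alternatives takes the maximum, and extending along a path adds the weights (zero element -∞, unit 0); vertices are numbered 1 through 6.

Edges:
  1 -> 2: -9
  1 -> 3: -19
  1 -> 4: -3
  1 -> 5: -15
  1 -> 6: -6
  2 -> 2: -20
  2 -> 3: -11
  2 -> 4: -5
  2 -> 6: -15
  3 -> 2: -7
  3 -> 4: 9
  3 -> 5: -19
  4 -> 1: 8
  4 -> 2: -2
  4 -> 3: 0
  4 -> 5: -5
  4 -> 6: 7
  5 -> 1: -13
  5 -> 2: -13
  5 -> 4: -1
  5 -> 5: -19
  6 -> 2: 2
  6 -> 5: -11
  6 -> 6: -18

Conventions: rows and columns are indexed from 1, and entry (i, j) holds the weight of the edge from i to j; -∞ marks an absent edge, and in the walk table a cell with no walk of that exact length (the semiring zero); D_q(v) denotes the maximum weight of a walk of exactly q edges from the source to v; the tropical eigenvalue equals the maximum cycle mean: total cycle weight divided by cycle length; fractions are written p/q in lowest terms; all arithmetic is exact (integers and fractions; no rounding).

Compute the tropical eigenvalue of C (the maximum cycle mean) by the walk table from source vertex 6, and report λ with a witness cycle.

q=0: [-∞, -∞, -∞, -∞, -∞, 0]
q=1: [-∞, 2, -∞, -∞, -11, -18]
q=2: [-24, -16, -9, -3, -29, -13]
q=3: [5, -5, -3, 0, -8, 4]
q=4: [8, 6, 0, 6, -5, 7]
q=5: [14, 9, 6, 9, 1, 13]
q=6: [17, 15, 9, 15, 4, 16]
Optimal cycle mean attained by: cycle 3->4->3, total 9 + 0, length 2.
Answer: λ = 9/2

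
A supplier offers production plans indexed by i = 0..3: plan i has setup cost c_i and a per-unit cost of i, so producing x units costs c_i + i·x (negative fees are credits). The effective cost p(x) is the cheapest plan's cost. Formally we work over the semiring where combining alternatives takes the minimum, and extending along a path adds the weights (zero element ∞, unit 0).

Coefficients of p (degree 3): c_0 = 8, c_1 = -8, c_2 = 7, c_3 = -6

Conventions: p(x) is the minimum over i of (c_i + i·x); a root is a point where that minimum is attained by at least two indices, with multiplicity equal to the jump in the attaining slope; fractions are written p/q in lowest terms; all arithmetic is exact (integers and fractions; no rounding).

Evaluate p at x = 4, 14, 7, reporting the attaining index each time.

p(4) = min(8+0·4=8, -8+1·4=-4, 7+2·4=15, -6+3·4=6) = -4 (attained by i=1)
p(14) = min(8+0·14=8, -8+1·14=6, 7+2·14=35, -6+3·14=36) = 6 (attained by i=1)
p(7) = min(8+0·7=8, -8+1·7=-1, 7+2·7=21, -6+3·7=15) = -1 (attained by i=1)
Answer: p(4) = -4; p(14) = 6; p(7) = -1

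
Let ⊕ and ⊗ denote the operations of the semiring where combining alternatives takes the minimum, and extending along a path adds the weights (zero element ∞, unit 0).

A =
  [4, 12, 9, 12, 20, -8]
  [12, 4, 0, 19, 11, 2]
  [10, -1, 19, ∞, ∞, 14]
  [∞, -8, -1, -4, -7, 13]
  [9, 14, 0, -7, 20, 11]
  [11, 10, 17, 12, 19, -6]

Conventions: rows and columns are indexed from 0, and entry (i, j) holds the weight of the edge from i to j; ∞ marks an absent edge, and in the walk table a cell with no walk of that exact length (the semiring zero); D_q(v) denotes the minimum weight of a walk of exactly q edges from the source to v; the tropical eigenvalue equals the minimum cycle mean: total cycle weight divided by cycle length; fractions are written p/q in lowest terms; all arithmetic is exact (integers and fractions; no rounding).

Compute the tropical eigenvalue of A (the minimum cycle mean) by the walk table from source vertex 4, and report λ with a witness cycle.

q=0: [∞, ∞, ∞, ∞, 0, ∞]
q=1: [9, 14, 0, -7, 20, 11]
q=2: [10, -15, -8, -11, -14, 1]
q=3: [-5, -19, -15, -21, -18, -13]
q=4: [-9, -29, -22, -25, -28, -19]
q=5: [-19, -33, -29, -35, -32, -27]
q=6: [-23, -43, -36, -39, -42, -33]
Optimal cycle mean attained by: cycle 3->4->3, total (-7) + (-7), length 2.
Answer: λ = -7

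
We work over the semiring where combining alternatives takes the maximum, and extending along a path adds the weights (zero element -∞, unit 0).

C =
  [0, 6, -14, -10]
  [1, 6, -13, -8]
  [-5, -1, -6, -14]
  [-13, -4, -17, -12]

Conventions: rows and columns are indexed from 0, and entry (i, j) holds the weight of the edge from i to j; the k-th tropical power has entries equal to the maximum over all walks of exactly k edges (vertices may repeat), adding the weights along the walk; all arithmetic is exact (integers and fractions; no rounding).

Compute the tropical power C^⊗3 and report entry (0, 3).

C^⊗2:
  [7, 12, -7, -2]
  [7, 12, -7, -2]
  [0, 5, -12, -9]
  [-3, 2, -17, -12]
C^⊗3:
  [13, 18, -1, 4]
  [13, 18, -1, 4]
  [6, 11, -8, -3]
  [3, 8, -11, -6]
Key observation: the optimum is the walk 0->1->1->3, with weight 6 + 6 + (-8) = 4.
Optimal value attained by: walk 0->1->1->3.
Answer: (C^⊗3)[0][3] = 4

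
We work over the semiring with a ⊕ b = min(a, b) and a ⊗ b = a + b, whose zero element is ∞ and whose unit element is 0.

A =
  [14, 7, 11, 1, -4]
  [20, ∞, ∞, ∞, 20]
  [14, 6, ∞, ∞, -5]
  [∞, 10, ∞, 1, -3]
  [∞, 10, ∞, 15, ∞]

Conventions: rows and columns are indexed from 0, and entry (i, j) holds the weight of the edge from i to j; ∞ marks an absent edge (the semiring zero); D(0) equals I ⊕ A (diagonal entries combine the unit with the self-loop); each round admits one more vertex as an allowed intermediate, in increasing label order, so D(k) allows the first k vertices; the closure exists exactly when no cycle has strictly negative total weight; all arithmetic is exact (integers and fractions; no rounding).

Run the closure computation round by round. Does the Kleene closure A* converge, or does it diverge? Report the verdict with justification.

D(0):
  [0, 7, 11, 1, -4]
  [20, 0, ∞, ∞, 20]
  [14, 6, 0, ∞, -5]
  [∞, 10, ∞, 0, -3]
  [∞, 10, ∞, 15, 0]
D(1):
  [0, 7, 11, 1, -4]
  [20, 0, 31, 21, 16]
  [14, 6, 0, 15, -5]
  [∞, 10, ∞, 0, -3]
  [∞, 10, ∞, 15, 0]
D(2):
  [0, 7, 11, 1, -4]
  [20, 0, 31, 21, 16]
  [14, 6, 0, 15, -5]
  [30, 10, 41, 0, -3]
  [30, 10, 41, 15, 0]
D(3):
  [0, 7, 11, 1, -4]
  [20, 0, 31, 21, 16]
  [14, 6, 0, 15, -5]
  [30, 10, 41, 0, -3]
  [30, 10, 41, 15, 0]
D(4):
  [0, 7, 11, 1, -4]
  [20, 0, 31, 21, 16]
  [14, 6, 0, 15, -5]
  [30, 10, 41, 0, -3]
  [30, 10, 41, 15, 0]
D(5):
  [0, 6, 11, 1, -4]
  [20, 0, 31, 21, 16]
  [14, 5, 0, 10, -5]
  [27, 7, 38, 0, -3]
  [30, 10, 41, 15, 0]
Key observation: every diagonal entry stays at the unit through all rounds, so no improving cycle exists.
Answer: CONVERGES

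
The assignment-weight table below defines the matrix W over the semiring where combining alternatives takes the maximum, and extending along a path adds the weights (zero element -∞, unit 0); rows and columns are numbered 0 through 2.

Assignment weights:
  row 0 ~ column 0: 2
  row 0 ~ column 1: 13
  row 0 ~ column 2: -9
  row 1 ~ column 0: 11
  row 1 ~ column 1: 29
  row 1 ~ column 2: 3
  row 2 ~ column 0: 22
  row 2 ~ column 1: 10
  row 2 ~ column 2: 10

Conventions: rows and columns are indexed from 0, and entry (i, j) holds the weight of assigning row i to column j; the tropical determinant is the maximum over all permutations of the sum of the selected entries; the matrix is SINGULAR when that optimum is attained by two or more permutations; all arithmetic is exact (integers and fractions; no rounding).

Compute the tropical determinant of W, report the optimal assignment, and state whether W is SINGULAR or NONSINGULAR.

σ = (0, 1, 2): 2 + 29 + 10 = 41
σ = (0, 2, 1): 2 + 3 + 10 = 15
σ = (1, 0, 2): 13 + 11 + 10 = 34
σ = (1, 2, 0): 13 + 3 + 22 = 38
σ = (2, 0, 1): (-9) + 11 + 10 = 12
σ = (2, 1, 0): (-9) + 29 + 22 = 42
Optimal value attained by: σ = (2, 1, 0).
Answer: det⊕(W) = 42; verdict: NONSINGULAR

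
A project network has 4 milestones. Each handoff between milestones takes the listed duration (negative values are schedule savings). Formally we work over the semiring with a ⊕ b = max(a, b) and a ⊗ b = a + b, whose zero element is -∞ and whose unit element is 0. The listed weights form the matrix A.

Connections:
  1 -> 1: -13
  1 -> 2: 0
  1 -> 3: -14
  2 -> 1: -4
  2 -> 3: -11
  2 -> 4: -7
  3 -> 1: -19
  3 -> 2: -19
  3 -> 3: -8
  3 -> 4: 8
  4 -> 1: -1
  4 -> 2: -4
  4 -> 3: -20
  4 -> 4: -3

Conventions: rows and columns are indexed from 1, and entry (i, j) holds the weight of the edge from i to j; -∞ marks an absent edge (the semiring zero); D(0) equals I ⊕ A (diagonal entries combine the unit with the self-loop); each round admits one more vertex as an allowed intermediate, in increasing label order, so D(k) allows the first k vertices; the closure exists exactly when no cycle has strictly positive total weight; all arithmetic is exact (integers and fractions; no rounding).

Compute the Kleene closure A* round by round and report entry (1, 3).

D(0):
  [0, 0, -14, -∞]
  [-4, 0, -11, -7]
  [-19, -19, 0, 8]
  [-1, -4, -20, 0]
D(1):
  [0, 0, -14, -∞]
  [-4, 0, -11, -7]
  [-19, -19, 0, 8]
  [-1, -1, -15, 0]
D(2):
  [0, 0, -11, -7]
  [-4, 0, -11, -7]
  [-19, -19, 0, 8]
  [-1, -1, -12, 0]
D(3):
  [0, 0, -11, -3]
  [-4, 0, -11, -3]
  [-19, -19, 0, 8]
  [-1, -1, -12, 0]
D(4):
  [0, 0, -11, -3]
  [-4, 0, -11, -3]
  [7, 7, 0, 8]
  [-1, -1, -12, 0]
Answer: A*[1][3] = -11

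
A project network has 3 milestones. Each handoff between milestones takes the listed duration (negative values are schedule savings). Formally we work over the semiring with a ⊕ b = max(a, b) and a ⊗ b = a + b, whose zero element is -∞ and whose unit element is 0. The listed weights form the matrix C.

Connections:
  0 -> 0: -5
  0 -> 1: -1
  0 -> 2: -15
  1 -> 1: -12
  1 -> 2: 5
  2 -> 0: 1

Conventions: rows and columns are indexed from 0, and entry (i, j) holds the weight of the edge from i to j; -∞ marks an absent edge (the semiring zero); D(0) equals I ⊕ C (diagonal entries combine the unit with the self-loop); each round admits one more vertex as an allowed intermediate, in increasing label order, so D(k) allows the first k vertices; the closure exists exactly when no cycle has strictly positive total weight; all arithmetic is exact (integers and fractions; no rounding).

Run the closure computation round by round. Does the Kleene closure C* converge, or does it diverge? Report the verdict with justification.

D(0):
  [0, -1, -15]
  [-∞, 0, 5]
  [1, -∞, 0]
D(1):
  [0, -1, -15]
  [-∞, 0, 5]
  [1, 0, 0]
Detection: at round 2, diagonal entry (2, 2) turns strictly positive.
Key observation: the cycle 2->0->1->2 has total weight 1 + (-1) + 5, which is strictly positive.
Answer: DIVERGES — positive cycle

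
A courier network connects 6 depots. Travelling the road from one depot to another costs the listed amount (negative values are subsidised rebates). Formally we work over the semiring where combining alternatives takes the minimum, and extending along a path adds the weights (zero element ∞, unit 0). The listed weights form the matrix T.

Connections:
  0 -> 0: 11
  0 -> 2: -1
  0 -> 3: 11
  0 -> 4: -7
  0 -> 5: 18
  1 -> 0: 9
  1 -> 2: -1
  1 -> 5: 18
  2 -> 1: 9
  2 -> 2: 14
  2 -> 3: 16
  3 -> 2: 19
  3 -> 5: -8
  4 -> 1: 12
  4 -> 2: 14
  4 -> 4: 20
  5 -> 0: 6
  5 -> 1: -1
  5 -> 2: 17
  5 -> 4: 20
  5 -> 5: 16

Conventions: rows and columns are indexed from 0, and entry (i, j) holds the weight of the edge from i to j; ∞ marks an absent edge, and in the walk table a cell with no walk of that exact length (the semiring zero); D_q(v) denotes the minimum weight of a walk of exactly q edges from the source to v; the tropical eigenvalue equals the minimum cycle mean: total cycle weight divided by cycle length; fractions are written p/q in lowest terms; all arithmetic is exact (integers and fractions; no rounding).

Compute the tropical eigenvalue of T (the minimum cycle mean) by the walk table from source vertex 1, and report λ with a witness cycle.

q=0: [∞, 0, ∞, ∞, ∞, ∞]
q=1: [9, ∞, -1, ∞, ∞, 18]
q=2: [20, 8, 8, 15, 2, 27]
q=3: [17, 14, 7, 24, 13, 7]
q=4: [13, 6, 13, 23, 10, 16]
q=5: [15, 15, 5, 24, 6, 15]
q=6: [21, 14, 14, 21, 8, 16]
Optimal cycle mean attained by: cycle 1->2->3->5->1, total (-1) + 16 + (-8) + (-1), length 4.
Answer: λ = 3/2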